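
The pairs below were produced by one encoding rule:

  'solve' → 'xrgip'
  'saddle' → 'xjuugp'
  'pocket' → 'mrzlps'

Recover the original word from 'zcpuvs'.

credit

This is an affine cipher: with a=0,…,z=25, each position x becomes (21x+9) mod 26.
Decoding zcpuvs: z(25)→5·(25−9)≡2=c; c(2)→5·(2−9)≡17=r; p(15)→5·(15−9)≡4=e; u(20)→5·(20−9)≡3=d; v(21)→5·(21−9)≡8=i; s(18)→5·(18−9)≡19=t (all mod 26).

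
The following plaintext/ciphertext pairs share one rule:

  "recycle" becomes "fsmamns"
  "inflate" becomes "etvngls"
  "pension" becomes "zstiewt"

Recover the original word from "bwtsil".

honest

Treating letters as 0–25, the rule is x ↦ 3x + 6 (mod 26).
Undoing it on bwtsil: b(1)→9·(1−6)≡7=h; w(22)→9·(22−6)≡14=o; t(19)→9·(19−6)≡13=n; s(18)→9·(18−6)≡4=e; i(8)→9·(8−6)≡18=s; l(11)→9·(11−6)≡19=t (all mod 26).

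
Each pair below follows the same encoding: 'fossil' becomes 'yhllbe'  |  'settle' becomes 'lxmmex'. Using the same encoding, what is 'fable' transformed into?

Compare letters: f→y is +19, o→h is +19, s→l is +19 — a constant shift. It's a constant shift of +19 (ROT19).
On fable: f+19=y, a+19=t, b+19=u, l+19=e, e+19=x.

ytuex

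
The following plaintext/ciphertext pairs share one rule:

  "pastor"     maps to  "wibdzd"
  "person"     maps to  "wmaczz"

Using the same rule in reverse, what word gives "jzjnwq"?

cradle

The shift increases by 1 at each position, starting from +7: 7, 8, 9, ….
Decoding jzjnwq: j−7=c, z−8=r, j−9=a, n−10=d, w−11=l, q−12=e.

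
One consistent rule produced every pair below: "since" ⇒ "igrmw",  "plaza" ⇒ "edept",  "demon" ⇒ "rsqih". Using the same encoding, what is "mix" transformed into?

The output letters match the input read backwards, each shifted +4: since reversed is ecnis. The word is reversed, then every letter is shifted forward by 4.
For mix: reverse → xim; then shift: x+4=b, i+4=m, m+4=q.

bmq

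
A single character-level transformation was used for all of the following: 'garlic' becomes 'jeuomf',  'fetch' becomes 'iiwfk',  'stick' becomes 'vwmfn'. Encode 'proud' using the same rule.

susyg

The shift depends on letter class: consonant g→j is +3, but vowel a→e is +4. Two shifts are in play — +4 for a/e/i/o/u, +3 for every other letter.
On proud: p(cons)+3=s, r(cons)+3=u, o(vowel)+4=s, u(vowel)+4=y, d(cons)+3=g.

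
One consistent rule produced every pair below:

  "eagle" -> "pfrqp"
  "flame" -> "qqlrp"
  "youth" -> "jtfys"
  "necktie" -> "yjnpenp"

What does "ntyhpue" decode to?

Shifts by position in eagle: pos 0: e→p (+11), pos 1: a→f (+5), pos 2: g→r (+11), pos 3: l→q (+5) — repeating every 2. The shifts repeat in a cycle of length 2: positions 0,1,… shift by +11, +5, then the pattern repeats.
Decoding ntyhpue: n−11=c, t−5=o, y−11=n, h−5=c, p−11=e, u−5=p, e−11=t.

concept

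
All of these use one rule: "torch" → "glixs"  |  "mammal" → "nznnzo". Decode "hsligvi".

Each pair mirrors across the alphabet (t↔g, o↔l, r↔i): positions sum to 25. This is the alphabet-reversal cipher (Atbash): a becomes z, b becomes y, etc.
Undoing it on hsligvi: h↔s, s↔h, l↔o, i↔r, g↔t, v↔e, i↔r.

shorter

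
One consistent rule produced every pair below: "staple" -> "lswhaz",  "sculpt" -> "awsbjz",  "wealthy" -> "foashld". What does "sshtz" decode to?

small

The output letters match the input read backwards, each shifted +7: staple reversed is elpats. Read the word backwards and shift each letter +7.
Reversing it on sshtz: shift back: s−7=l, s−7=l, h−7=a, t−7=m, z−7=s → llams; then reverse → small.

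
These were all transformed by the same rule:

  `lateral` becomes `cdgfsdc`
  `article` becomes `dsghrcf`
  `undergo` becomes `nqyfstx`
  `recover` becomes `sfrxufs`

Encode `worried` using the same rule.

l(11)→c(2) and a(0)→d(3) fit y≡7x+3 (mod 26); the inverse of 7 mod 26 is 15. This is an affine cipher: with a=0,…,z=25, each position x becomes (7x+3) mod 26.
On worried: w(22)→7·22+3≡1=b; o(14)→7·14+3≡23=x; r(17)→7·17+3≡18=s; r(17)→7·17+3≡18=s; i(8)→7·8+3≡7=h; e(4)→7·4+3≡5=f; d(3)→7·3+3≡24=y (all mod 26).

bxsshfy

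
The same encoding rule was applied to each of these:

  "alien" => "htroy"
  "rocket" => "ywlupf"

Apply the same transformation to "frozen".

mzxjpz

Each letter shifts forward by (position + 7), i.e. 7, 8, 9, … — the shift grows by one for each successive letter.
Applying it to frozen: f+7=m, r+8=z, o+9=x, z+10=j, e+11=p, n+12=z.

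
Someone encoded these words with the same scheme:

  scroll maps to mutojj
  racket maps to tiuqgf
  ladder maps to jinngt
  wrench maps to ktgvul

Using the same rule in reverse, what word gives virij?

naval

s(18)→m(12) and c(2)→u(20) fit y≡19x+8 (mod 26); the inverse of 19 mod 26 is 11. Treating letters as 0–25, the rule is x ↦ 19x + 8 (mod 26).
Reversing it on virij: v(21)→11·(21−8)≡13=n; i(8)→11·(8−8)≡0=a; r(17)→11·(17−8)≡21=v; i(8)→11·(8−8)≡0=a; j(9)→11·(9−8)≡11=l (all mod 26).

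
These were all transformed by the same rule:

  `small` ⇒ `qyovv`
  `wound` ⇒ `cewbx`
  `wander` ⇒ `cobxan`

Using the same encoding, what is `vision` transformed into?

Each letter's alphabet position (a=0..z=25) is mapped through 3·x+14 mod 26 — an affine cipher.
On vision: v(21)→3·21+14≡25=z; i(8)→3·8+14≡12=m; s(18)→3·18+14≡16=q; i(8)→3·8+14≡12=m; o(14)→3·14+14≡4=e; n(13)→3·13+14≡1=b (all mod 26).

zmqmeb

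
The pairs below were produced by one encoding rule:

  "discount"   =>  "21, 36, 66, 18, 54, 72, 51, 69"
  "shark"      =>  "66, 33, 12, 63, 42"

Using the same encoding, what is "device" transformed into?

21, 24, 75, 36, 18, 24

d(#4)→21 and i(#9)→36: differences scale by 3, so n = 3·pos + 9. The formula is n = 3×(alphabet index, a=1) + 9.
Applying it to device: d=4→21, e=5→24, v=22→75, i=9→36, c=3→18, e=5→24.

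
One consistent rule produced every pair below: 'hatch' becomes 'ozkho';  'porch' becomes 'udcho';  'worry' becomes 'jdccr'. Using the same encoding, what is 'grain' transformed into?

xczfm

h(7)→o(14) and a(0)→z(25) fit y≡17x+25 (mod 26); the inverse of 17 mod 26 is 23. This is an affine cipher: with a=0,…,z=25, each position x becomes (17x+25) mod 26.
On grain: g(6)→17·6+25≡23=x; r(17)→17·17+25≡2=c; a(0)→17·0+25≡25=z; i(8)→17·8+25≡5=f; n(13)→17·13+25≡12=m (all mod 26).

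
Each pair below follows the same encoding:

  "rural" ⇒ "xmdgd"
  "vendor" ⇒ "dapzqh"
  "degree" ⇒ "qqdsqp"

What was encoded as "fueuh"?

The output letters match the input read backwards, each shifted +12: rural reversed is larur. Read the word backwards and shift each letter +12.
Decoding fueuh: shift back: f−12=t, u−12=i, e−12=s, u−12=i, h−12=v → tisiv; then reverse → visit.

visit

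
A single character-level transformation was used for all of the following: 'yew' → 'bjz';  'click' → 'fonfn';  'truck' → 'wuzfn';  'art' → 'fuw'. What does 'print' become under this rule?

The shift depends on letter class: consonant y→b is +3, but vowel e→j is +5. Vowels shift forward by 5 and consonants shift forward by 3.
On print: p(cons)+3=s, r(cons)+3=u, i(vowel)+5=n, n(cons)+3=q, t(cons)+3=w.

sunqw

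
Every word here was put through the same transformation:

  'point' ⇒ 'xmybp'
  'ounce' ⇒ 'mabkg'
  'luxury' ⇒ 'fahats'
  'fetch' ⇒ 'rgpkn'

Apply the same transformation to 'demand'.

p(15)→x(23) and o(14)→m(12) fit y≡11x+14 (mod 26); the inverse of 11 mod 26 is 19. Each letter's alphabet position (a=0..z=25) is mapped through 11·x+14 mod 26 — an affine cipher.
On demand: d(3)→11·3+14≡21=v; e(4)→11·4+14≡6=g; m(12)→11·12+14≡16=q; a(0)→11·0+14≡14=o; n(13)→11·13+14≡1=b; d(3)→11·3+14≡21=v (all mod 26).

vgqobv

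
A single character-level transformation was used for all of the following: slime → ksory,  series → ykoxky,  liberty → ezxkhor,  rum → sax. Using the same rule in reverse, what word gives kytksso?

The output letters match the input read backwards, each shifted +6: slime reversed is emils. The word is reversed, then every letter is shifted forward by 6.
Reversing it on kytksso: shift back: k−6=e, y−6=s, t−6=n, k−6=e, s−6=m, s−6=m, o−6=i → esnemmi; then reverse → immense.

immense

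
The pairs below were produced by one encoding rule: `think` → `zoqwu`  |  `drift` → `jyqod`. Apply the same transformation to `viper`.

In think: t→z is +6, h→o is +7, i→q is +8, n→w is +9 — the shift increases by 1 each position. Letter i (0-indexed) is shifted by i+6, so successive shifts are 6, 7, 8, ….
On viper: v+6=b, i+7=p, p+8=x, e+9=n, r+10=b.

bpxnb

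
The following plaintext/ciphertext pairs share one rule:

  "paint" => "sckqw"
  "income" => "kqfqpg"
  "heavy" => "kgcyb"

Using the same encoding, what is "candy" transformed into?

The shift depends on letter class: consonant p→s is +3, but vowel a→c is +2. Vowels shift forward by 2 and consonants shift forward by 3.
For candy: c(cons)+3=f, a(vowel)+2=c, n(cons)+3=q, d(cons)+3=g, y(cons)+3=b.

fcqgb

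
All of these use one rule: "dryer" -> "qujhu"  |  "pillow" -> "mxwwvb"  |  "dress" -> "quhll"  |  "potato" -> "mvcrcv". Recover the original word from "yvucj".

d(3)→q(16) and r(17)→u(20) fit y≡17x+17 (mod 26); the inverse of 17 mod 26 is 23. Each letter's alphabet position (a=0..z=25) is mapped through 17·x+17 mod 26 — an affine cipher.
Decoding yvucj: y(24)→23·(24−17)≡5=f; v(21)→23·(21−17)≡14=o; u(20)→23·(20−17)≡17=r; c(2)→23·(2−17)≡19=t; j(9)→23·(9−17)≡24=y (all mod 26).

forty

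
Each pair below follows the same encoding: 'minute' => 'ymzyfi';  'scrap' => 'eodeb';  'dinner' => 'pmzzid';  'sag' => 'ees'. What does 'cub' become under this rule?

oyn

The shift depends on letter class: consonant m→y is +12, but vowel i→m is +4. Vowels shift forward by 4 and consonants shift forward by 12.
Applying it to cub: c(cons)+12=o, u(vowel)+4=y, b(cons)+12=n.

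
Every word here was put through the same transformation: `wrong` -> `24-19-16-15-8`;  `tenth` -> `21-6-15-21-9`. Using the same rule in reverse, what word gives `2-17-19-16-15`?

apron

w is letter #23 and maps to 24: an offset of 1. Letters become their 1-based position plus 1 (so a→2, b→3, …).
Reversing it on 2-17-19-16-15: 2→(2−1)÷1=1=a, 17→(17−1)÷1=16=p, 19→(19−1)÷1=18=r, 16→(16−1)÷1=15=o, 15→(15−1)÷1=14=n.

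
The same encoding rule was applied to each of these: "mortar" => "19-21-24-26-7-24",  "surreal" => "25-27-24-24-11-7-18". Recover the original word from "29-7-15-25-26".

waist

m is letter #13 and maps to 19: an offset of 6. Letters become their 1-based position plus 6 (so a→7, b→8, …).
Reversing it on 29-7-15-25-26: 29→(29−6)÷1=23=w, 7→(7−6)÷1=1=a, 15→(15−6)÷1=9=i, 25→(25−6)÷1=19=s, 26→(26−6)÷1=20=t.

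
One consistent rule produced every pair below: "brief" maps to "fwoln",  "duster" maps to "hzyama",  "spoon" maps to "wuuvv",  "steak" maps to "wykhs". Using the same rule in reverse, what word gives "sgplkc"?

In brief: b→f is +4, r→w is +5, i→o is +6, e→l is +7 — the shift increases by 1 each position. Each letter shifts forward by (position + 4), i.e. 4, 5, 6, … — the shift grows by one for each successive letter.
Decoding sgplkc: s−4=o, g−5=b, p−6=j, l−7=e, k−8=c, c−9=t.

object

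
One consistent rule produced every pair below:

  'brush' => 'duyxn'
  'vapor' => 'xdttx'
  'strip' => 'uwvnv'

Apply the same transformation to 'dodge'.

frhlk

In brush: b→d is +2, r→u is +3, u→y is +4, s→x is +5 — the shift increases by 1 each position. Letter i (0-indexed) is shifted by i+2, so successive shifts are 2, 3, 4, ….
On dodge: d+2=f, o+3=r, d+4=h, g+5=l, e+6=k.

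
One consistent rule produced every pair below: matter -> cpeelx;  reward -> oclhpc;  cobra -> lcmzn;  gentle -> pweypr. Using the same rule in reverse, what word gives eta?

pit

The output letters match the input read backwards, each shifted +11: matter reversed is rettam. The word is reversed, then every letter is shifted forward by 11.
Reversing it on eta: shift back: e−11=t, t−11=i, a−11=p → tip; then reverse → pit.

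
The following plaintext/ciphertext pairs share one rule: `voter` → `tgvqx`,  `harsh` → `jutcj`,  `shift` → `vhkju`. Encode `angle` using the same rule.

The word is reversed, then every letter is shifted forward by 2.
Applying it to angle: reverse → elgna; then shift: e+2=g, l+2=n, g+2=i, n+2=p, a+2=c.

gnipc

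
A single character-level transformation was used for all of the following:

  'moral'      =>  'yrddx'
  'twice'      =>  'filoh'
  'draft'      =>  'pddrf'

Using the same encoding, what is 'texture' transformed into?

fhjfxdh

The shift depends on letter class: consonant m→y is +12, but vowel o→r is +3. Vowels shift forward by 3 and consonants shift forward by 12.
Applying it to texture: t(cons)+12=f, e(vowel)+3=h, x(cons)+12=j, t(cons)+12=f, u(vowel)+3=x, r(cons)+12=d, e(vowel)+3=h.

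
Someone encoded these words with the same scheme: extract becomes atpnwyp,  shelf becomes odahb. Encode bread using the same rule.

xnawz

Compare letters: e→a is +22, x→t is +22, t→p is +22 — a constant shift. Each letter is shifted forward by 22 in the alphabet (a Caesar shift of +22).
For bread: b+22=x, r+22=n, e+22=a, a+22=w, d+22=z.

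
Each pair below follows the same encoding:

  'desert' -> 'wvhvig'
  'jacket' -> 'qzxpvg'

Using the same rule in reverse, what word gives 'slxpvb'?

hockey

Each pair mirrors across the alphabet (d↔w, e↔v, s↔h): positions sum to 25. Each letter is replaced by its mirror in the alphabet: a↔z, b↔y, c↔x, and so on (the Atbash cipher).
Decoding slxpvb: s↔h, l↔o, x↔c, p↔k, v↔e, b↔y.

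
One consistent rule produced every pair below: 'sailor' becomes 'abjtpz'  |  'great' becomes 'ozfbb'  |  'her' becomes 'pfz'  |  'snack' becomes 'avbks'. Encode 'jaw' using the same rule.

The shift depends on letter class: consonant s→a is +8, but vowel a→b is +1. Vowels shift forward by 1 and consonants shift forward by 8.
On jaw: j(cons)+8=r, a(vowel)+1=b, w(cons)+8=e.

rbe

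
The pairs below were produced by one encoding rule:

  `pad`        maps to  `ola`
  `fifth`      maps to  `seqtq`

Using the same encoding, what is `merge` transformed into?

The output letters match the input read backwards, each shifted +11: pad reversed is dap. The word is reversed, then every letter is shifted forward by 11.
On merge: reverse → egrem; then shift: e+11=p, g+11=r, r+11=c, e+11=p, m+11=x.

prcpx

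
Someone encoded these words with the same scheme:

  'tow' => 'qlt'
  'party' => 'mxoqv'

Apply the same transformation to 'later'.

Compare letters: t→q is +23, o→l is +23, w→t is +23 — a constant shift. Every letter moves 23 places later in the alphabet, wrapping around z→a.
Applying it to later: l+23=i, a+23=x, t+23=q, e+23=b, r+23=o.

ixqbo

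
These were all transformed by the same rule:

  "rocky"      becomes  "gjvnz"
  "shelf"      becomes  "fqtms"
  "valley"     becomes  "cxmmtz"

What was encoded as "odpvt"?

juice

This is an affine cipher: with a=0,…,z=25, each position x becomes (25x+23) mod 26.
Decoding odpvt: o(14)→25·(14−23)≡9=j; d(3)→25·(3−23)≡20=u; p(15)→25·(15−23)≡8=i; v(21)→25·(21−23)≡2=c; t(19)→25·(19−23)≡4=e (all mod 26).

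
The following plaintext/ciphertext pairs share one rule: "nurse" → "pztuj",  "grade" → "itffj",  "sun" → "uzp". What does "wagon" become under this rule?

The shift depends on letter class: consonant n→p is +2, but vowel u→z is +5. The rule splits by letter class: vowels +5, consonants +2.
On wagon: w(cons)+2=y, a(vowel)+5=f, g(cons)+2=i, o(vowel)+5=t, n(cons)+2=p.

yfitp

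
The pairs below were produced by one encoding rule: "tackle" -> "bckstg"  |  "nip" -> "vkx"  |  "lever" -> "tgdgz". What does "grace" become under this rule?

ozckg

Two shifts are in play — +2 for a/e/i/o/u, +8 for every other letter.
On grace: g(cons)+8=o, r(cons)+8=z, a(vowel)+2=c, c(cons)+8=k, e(vowel)+2=g.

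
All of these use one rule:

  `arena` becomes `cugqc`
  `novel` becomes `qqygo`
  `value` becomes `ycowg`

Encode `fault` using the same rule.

icwow

The rule splits by letter class: vowels +2, consonants +3.
On fault: f(cons)+3=i, a(vowel)+2=c, u(vowel)+2=w, l(cons)+3=o, t(cons)+3=w.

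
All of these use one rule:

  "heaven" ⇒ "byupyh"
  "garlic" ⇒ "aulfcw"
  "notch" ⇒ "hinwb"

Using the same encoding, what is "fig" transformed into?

zca

This is a Caesar cipher with shift 20.
Applying it to fig: f+20=z, i+20=c, g+20=a.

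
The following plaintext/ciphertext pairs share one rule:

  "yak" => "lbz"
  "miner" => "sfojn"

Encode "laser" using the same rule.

sftbm

The output letters match the input read backwards, each shifted +1: yak reversed is kay. Two steps: reverse the string, then apply a Caesar shift of +1.
For laser: reverse → resal; then shift: r+1=s, e+1=f, s+1=t, a+1=b, l+1=m.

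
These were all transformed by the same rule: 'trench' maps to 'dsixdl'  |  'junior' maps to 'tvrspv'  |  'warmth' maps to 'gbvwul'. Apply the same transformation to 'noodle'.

xpsnmi

Shifts by position in trench: pos 0: t→d (+10), pos 1: r→s (+1), pos 2: e→i (+4), pos 3: n→x (+10), pos 4: c→d (+1), pos 5: h→l (+4) — repeating every 3. It's a Vigenère-style cipher with numeric key [10,1,4]: position i shifts by key[i mod 3].
On noodle: n+10=x, o+1=p, o+4=s, d+10=n, l+1=m, e+4=i.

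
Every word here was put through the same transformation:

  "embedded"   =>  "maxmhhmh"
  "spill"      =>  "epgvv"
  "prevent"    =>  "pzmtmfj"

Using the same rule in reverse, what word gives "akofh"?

mound

e(4)→m(12) and m(12)→a(0) fit y≡5x+18 (mod 26); the inverse of 5 mod 26 is 21. Each letter's alphabet position (a=0..z=25) is mapped through 5·x+18 mod 26 — an affine cipher.
Undoing it on akofh: a(0)→21·(0−18)≡12=m; k(10)→21·(10−18)≡14=o; o(14)→21·(14−18)≡20=u; f(5)→21·(5−18)≡13=n; h(7)→21·(7−18)≡3=d (all mod 26).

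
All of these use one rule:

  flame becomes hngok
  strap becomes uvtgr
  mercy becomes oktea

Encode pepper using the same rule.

rkrrkt

The shift depends on letter class: consonant f→h is +2, but vowel a→g is +6. The rule splits by letter class: vowels +6, consonants +2.
Applying it to pepper: p(cons)+2=r, e(vowel)+6=k, p(cons)+2=r, p(cons)+2=r, e(vowel)+6=k, r(cons)+2=t.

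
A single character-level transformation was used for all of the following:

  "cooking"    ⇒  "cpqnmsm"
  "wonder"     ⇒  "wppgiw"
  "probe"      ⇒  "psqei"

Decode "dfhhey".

In cooking: c→c is +0, o→p is +1, o→q is +2, k→n is +3 — the shift increases by 1 each position. Letter i (0-indexed) is shifted by i+0, so successive shifts are 0, 1, 2, ….
Decoding dfhhey: d−0=d, f−1=e, h−2=f, h−3=e, e−4=a, y−5=t.

defeat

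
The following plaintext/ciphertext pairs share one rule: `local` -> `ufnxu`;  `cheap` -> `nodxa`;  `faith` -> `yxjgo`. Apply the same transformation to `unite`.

bkjgd

This is an affine cipher: with a=0,…,z=25, each position x becomes (21x+23) mod 26.
For unite: u(20)→21·20+23≡1=b; n(13)→21·13+23≡10=k; i(8)→21·8+23≡9=j; t(19)→21·19+23≡6=g; e(4)→21·4+23≡3=d (all mod 26).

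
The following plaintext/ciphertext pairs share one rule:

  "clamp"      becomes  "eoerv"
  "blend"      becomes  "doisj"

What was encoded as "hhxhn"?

In clamp: c→e is +2, l→o is +3, a→e is +4, m→r is +5 — the shift increases by 1 each position. Each letter shifts forward by (position + 2), i.e. 2, 3, 4, … — the shift grows by one for each successive letter.
Reversing it on hhxhn: h−2=f, h−3=e, x−4=t, h−5=c, n−6=h.

fetch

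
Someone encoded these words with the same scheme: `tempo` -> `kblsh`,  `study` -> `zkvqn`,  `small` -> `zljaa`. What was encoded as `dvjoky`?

Treating letters as 0–25, the rule is x ↦ 11x + 9 (mod 26).
Undoing it on dvjoky: d(3)→19·(3−9)≡16=q; v(21)→19·(21−9)≡20=u; j(9)→19·(9−9)≡0=a; o(14)→19·(14−9)≡17=r; k(10)→19·(10−9)≡19=t; y(24)→19·(24−9)≡25=z (all mod 26).

quartz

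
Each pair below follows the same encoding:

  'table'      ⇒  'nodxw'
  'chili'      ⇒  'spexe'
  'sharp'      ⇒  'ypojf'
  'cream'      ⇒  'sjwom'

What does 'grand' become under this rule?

t(19)→n(13) and a(0)→o(14) fit y≡15x+14 (mod 26); the inverse of 15 mod 26 is 7. Treating letters as 0–25, the rule is x ↦ 15x + 14 (mod 26).
Applying it to grand: g(6)→15·6+14≡0=a; r(17)→15·17+14≡9=j; a(0)→15·0+14≡14=o; n(13)→15·13+14≡1=b; d(3)→15·3+14≡7=h (all mod 26).

ajobh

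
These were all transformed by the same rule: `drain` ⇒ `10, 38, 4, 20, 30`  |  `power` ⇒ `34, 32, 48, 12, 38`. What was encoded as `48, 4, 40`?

was

With a=1..z=26, the number is 2·pos + 2.
Decoding 48, 4, 40: 48→(48−2)÷2=23=w, 4→(4−2)÷2=1=a, 40→(40−2)÷2=19=s.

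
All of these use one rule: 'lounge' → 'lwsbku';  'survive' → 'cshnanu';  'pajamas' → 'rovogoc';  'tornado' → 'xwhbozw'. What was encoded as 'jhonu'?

brave

l(11)→l(11) and o(14)→w(22) fit y≡21x+14 (mod 26); the inverse of 21 mod 26 is 5. This is an affine cipher: with a=0,…,z=25, each position x becomes (21x+14) mod 26.
Decoding jhonu: j(9)→5·(9−14)≡1=b; h(7)→5·(7−14)≡17=r; o(14)→5·(14−14)≡0=a; n(13)→5·(13−14)≡21=v; u(20)→5·(20−14)≡4=e (all mod 26).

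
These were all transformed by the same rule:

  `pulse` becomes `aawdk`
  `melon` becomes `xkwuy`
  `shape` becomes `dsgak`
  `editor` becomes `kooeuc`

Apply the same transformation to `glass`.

Vowels shift forward by 6 and consonants shift forward by 11.
On glass: g(cons)+11=r, l(cons)+11=w, a(vowel)+6=g, s(cons)+11=d, s(cons)+11=d.

rwgdd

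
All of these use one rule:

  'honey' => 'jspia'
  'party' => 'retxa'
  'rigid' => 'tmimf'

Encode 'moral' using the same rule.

Shifts by position in honey: pos 0: h→j (+2), pos 1: o→s (+4), pos 2: n→p (+2), pos 3: e→i (+4) — repeating every 2. A repeating key of period 2 is used — shifts +2, +4 over and over.
Applying it to moral: m+2=o, o+4=s, r+2=t, a+4=e, l+2=n.

osten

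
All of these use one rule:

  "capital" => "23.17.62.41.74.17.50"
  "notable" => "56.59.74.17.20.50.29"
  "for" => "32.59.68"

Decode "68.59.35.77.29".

c(#3)→23 and a(#1)→17: differences scale by 3, so n = 3·pos + 14. With a=1..z=26, the number is 3·pos + 14.
Decoding 68.59.35.77.29: 68→(68−14)÷3=18=r, 59→(59−14)÷3=15=o, 35→(35−14)÷3=7=g, 77→(77−14)÷3=21=u, 29→(29−14)÷3=5=e.

rogue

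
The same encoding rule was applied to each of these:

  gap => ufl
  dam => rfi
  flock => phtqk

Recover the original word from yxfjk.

The output letters match the input read backwards, each shifted +5: gap reversed is pag. The word is reversed, then every letter is shifted forward by 5.
Reversing it on yxfjk: shift back: y−5=t, x−5=s, f−5=a, j−5=e, k−5=f → tsaef; then reverse → feast.

feast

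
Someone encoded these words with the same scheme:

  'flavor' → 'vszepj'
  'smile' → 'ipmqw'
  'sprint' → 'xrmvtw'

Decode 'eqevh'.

drama

The output letters match the input read backwards, each shifted +4: flavor reversed is rovalf. Two steps: reverse the string, then apply a Caesar shift of +4.
Decoding eqevh: shift back: e−4=a, q−4=m, e−4=a, v−4=r, h−4=d → amard; then reverse → drama.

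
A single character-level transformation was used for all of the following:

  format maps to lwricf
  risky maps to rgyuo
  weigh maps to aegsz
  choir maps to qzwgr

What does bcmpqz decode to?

f(5)→l(11) and o(14)→w(22) fit y≡7x+2 (mod 26); the inverse of 7 mod 26 is 15. This is an affine cipher: with a=0,…,z=25, each position x becomes (7x+2) mod 26.
Reversing it on bcmpqz: b(1)→15·(1−2)≡11=l; c(2)→15·(2−2)≡0=a; m(12)→15·(12−2)≡20=u; p(15)→15·(15−2)≡13=n; q(16)→15·(16−2)≡2=c; z(25)→15·(25−2)≡7=h (all mod 26).

launch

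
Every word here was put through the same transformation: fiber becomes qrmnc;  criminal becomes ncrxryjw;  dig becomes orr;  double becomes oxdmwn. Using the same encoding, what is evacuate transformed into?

ngjndjen

The rule splits by letter class: vowels +9, consonants +11.
Applying it to evacuate: e(vowel)+9=n, v(cons)+11=g, a(vowel)+9=j, c(cons)+11=n, u(vowel)+9=d, a(vowel)+9=j, t(cons)+11=e, e(vowel)+9=n.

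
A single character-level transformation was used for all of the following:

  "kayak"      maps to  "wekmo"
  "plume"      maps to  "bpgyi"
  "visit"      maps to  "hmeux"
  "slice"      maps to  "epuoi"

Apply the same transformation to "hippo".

Shifts by position in kayak: pos 0: k→w (+12), pos 1: a→e (+4), pos 2: y→k (+12), pos 3: a→m (+12), pos 4: k→o (+4) — repeating every 3. It's a Vigenère-style cipher with numeric key [12,4,12]: position i shifts by key[i mod 3].
For hippo: h+12=t, i+4=m, p+12=b, p+12=b, o+4=s.

tmbbs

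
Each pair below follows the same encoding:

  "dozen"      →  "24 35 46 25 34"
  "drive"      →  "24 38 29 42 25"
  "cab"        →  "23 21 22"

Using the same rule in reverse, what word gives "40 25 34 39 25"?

d is letter #4 and maps to 24: an offset of 20. The number is (letter's place in the alphabet, a=1) + 20.
Undoing it on 40 25 34 39 25: 40→(40−20)÷1=20=t, 25→(25−20)÷1=5=e, 34→(34−20)÷1=14=n, 39→(39−20)÷1=19=s, 25→(25−20)÷1=5=e.

tense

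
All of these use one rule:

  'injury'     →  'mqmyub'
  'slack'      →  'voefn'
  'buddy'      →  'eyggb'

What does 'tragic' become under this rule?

wuejmf

The shift depends on letter class: consonant n→q is +3, but vowel i→m is +4. The rule splits by letter class: vowels +4, consonants +3.
For tragic: t(cons)+3=w, r(cons)+3=u, a(vowel)+4=e, g(cons)+3=j, i(vowel)+4=m, c(cons)+3=f.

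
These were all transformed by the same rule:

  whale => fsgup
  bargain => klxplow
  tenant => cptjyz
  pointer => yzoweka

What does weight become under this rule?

fpopsz

Shifts by position in whale: pos 0: w→f (+9), pos 1: h→s (+11), pos 2: a→g (+6), pos 3: l→u (+9), pos 4: e→p (+11) — repeating every 3. The shifts repeat in a cycle of length 3: positions 0,1,… shift by +9, +11, +6, then the pattern repeats.
Applying it to weight: w+9=f, e+11=p, i+6=o, g+9=p, h+11=s, t+6=z.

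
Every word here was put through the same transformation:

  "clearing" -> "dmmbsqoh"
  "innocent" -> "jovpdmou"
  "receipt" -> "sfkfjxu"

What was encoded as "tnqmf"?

smile

Shifts by position in clearing: pos 0: c→d (+1), pos 1: l→m (+1), pos 2: e→m (+8), pos 3: a→b (+1), pos 4: r→s (+1), pos 5: i→q (+8) — repeating every 3. It's a Vigenère-style cipher with numeric key [1,1,8]: position i shifts by key[i mod 3].
Undoing it on tnqmf: t−1=s, n−1=m, q−8=i, m−1=l, f−1=e.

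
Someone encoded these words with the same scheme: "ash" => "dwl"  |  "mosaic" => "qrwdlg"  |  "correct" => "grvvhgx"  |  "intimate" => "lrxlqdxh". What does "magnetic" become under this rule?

The shift depends on letter class: consonant s→w is +4, but vowel a→d is +3. Vowels shift forward by 3 and consonants shift forward by 4.
For magnetic: m(cons)+4=q, a(vowel)+3=d, g(cons)+4=k, n(cons)+4=r, e(vowel)+3=h, t(cons)+4=x, i(vowel)+3=l, c(cons)+4=g.

qdkrhxlg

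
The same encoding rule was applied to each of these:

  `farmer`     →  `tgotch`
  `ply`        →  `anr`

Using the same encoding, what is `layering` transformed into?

ipktgacn

Two steps: reverse the string, then apply a Caesar shift of +2.
On layering: reverse → gnireyal; then shift: g+2=i, n+2=p, i+2=k, r+2=t, e+2=g, y+2=a, a+2=c, l+2=n.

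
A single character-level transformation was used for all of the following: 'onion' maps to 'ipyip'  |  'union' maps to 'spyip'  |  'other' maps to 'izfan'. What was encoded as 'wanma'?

o(14)→i(8) and n(13)→p(15) fit y≡19x+2 (mod 26); the inverse of 19 mod 26 is 11. Treating letters as 0–25, the rule is x ↦ 19x + 2 (mod 26).
Reversing it on wanma: w(22)→11·(22−2)≡12=m; a(0)→11·(0−2)≡4=e; n(13)→11·(13−2)≡17=r; m(12)→11·(12−2)≡6=g; a(0)→11·(0−2)≡4=e (all mod 26).

merge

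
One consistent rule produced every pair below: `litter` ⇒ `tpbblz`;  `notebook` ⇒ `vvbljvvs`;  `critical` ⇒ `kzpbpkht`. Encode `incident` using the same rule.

pvkpllvb

Vowels shift forward by 7 and consonants shift forward by 8.
For incident: i(vowel)+7=p, n(cons)+8=v, c(cons)+8=k, i(vowel)+7=p, d(cons)+8=l, e(vowel)+7=l, n(cons)+8=v, t(cons)+8=b.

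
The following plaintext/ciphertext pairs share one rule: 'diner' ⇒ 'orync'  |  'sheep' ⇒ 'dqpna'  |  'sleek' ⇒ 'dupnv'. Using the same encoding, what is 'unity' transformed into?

fwtcj

Shifts by position in diner: pos 0: d→o (+11), pos 1: i→r (+9), pos 2: n→y (+11), pos 3: e→n (+9) — repeating every 2. It's a Vigenère-style cipher with numeric key [11,9]: position i shifts by key[i mod 2].
For unity: u+11=f, n+9=w, i+11=t, t+9=c, y+11=j.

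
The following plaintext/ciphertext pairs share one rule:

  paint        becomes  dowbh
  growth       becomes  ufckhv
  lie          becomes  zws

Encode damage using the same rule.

This is a Caesar cipher with shift 14.
On damage: d+14=r, a+14=o, m+14=a, a+14=o, g+14=u, e+14=s.

roaous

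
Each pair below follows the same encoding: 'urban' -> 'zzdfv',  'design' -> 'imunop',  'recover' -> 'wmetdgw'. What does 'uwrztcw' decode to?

Shifts by position in urban: pos 0: u→z (+5), pos 1: r→z (+8), pos 2: b→d (+2), pos 3: a→f (+5), pos 4: n→v (+8) — repeating every 3. It's a Vigenère-style cipher with numeric key [5,8,2]: position i shifts by key[i mod 3].
Decoding uwrztcw: u−5=p, w−8=o, r−2=p, z−5=u, t−8=l, c−2=a, w−5=r.

popular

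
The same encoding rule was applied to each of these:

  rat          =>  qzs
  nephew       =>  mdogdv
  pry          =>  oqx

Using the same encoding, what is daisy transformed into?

Compare letters: r→q is +25, a→z is +25, t→s is +25 — a constant shift. It's a constant shift of +25 (ROT25).
On daisy: d+25=c, a+25=z, i+25=h, s+25=r, y+25=x.

czhrx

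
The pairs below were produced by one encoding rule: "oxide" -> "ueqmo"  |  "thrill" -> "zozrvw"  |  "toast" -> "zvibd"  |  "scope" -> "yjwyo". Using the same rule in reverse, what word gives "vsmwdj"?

Each letter shifts forward by (position + 6), i.e. 6, 7, 8, … — the shift grows by one for each successive letter.
Undoing it on vsmwdj: v−6=p, s−7=l, m−8=e, w−9=n, d−10=t, j−11=y.

plenty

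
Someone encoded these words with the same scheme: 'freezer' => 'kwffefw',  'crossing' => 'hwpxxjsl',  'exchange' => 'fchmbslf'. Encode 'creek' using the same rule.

The shift depends on letter class: consonant f→k is +5, but vowel e→f is +1. Two shifts are in play — +1 for a/e/i/o/u, +5 for every other letter.
Applying it to creek: c(cons)+5=h, r(cons)+5=w, e(vowel)+1=f, e(vowel)+1=f, k(cons)+5=p.

hwffp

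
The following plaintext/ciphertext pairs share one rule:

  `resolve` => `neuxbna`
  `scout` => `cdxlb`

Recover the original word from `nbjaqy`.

Read the word backwards and shift each letter +9.
Reversing it on nbjaqy: shift back: n−9=e, b−9=s, j−9=a, a−9=r, q−9=h, y−9=p → esarhp; then reverse → phrase.

phrase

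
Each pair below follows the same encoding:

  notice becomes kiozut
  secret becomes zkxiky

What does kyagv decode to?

pause

The word is reversed, then every letter is shifted forward by 6.
Undoing it on kyagv: shift back: k−6=e, y−6=s, a−6=u, g−6=a, v−6=p → esuap; then reverse → pause.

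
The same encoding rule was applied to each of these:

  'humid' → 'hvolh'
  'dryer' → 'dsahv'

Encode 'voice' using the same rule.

vpkfi

In humid: h→h is +0, u→v is +1, m→o is +2, i→l is +3 — the shift increases by 1 each position. Each letter shifts forward by its position index (0, 1, 2, …) — the shift grows by one for each successive letter.
For voice: v+0=v, o+1=p, i+2=k, c+3=f, e+4=i.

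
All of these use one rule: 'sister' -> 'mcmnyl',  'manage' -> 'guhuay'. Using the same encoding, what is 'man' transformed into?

It's a constant shift of +20 (ROT20).
Applying it to man: m+20=g, a+20=u, n+20=h.

guh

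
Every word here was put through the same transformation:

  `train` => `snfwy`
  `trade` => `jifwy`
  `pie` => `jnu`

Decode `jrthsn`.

income

The output letters match the input read backwards, each shifted +5: train reversed is niart. The word is reversed, then every letter is shifted forward by 5.
Reversing it on jrthsn: shift back: j−5=e, r−5=m, t−5=o, h−5=c, s−5=n, n−5=i → emocni; then reverse → income.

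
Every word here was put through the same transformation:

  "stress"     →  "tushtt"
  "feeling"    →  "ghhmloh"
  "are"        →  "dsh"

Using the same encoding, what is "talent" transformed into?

The shift depends on letter class: consonant s→t is +1, but vowel e→h is +3. Two shifts are in play — +3 for a/e/i/o/u, +1 for every other letter.
For talent: t(cons)+1=u, a(vowel)+3=d, l(cons)+1=m, e(vowel)+3=h, n(cons)+1=o, t(cons)+1=u.

udmhou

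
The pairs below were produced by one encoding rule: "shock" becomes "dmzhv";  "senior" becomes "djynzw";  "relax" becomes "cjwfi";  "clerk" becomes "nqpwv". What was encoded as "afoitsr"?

padding

Shifts by position in shock: pos 0: s→d (+11), pos 1: h→m (+5), pos 2: o→z (+11), pos 3: c→h (+5) — repeating every 2. A repeating key of period 2 is used — shifts +11, +5 over and over.
Reversing it on afoitsr: a−11=p, f−5=a, o−11=d, i−5=d, t−11=i, s−5=n, r−11=g.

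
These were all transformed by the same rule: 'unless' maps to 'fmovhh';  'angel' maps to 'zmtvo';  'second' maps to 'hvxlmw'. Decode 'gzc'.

Each pair mirrors across the alphabet (u↔f, n↔m, l↔o): positions sum to 25. This is the alphabet-reversal cipher (Atbash): a becomes z, b becomes y, etc.
Decoding gzc: g↔t, z↔a, c↔x.

tax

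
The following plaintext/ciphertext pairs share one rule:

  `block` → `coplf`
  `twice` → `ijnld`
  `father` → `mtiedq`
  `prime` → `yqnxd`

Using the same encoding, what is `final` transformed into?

b(1)→c(2) and l(11)→o(14) fit y≡9x+19 (mod 26); the inverse of 9 mod 26 is 3. Each letter's alphabet position (a=0..z=25) is mapped through 9·x+19 mod 26 — an affine cipher.
Applying it to final: f(5)→9·5+19≡12=m; i(8)→9·8+19≡13=n; n(13)→9·13+19≡6=g; a(0)→9·0+19≡19=t; l(11)→9·11+19≡14=o (all mod 26).

mngto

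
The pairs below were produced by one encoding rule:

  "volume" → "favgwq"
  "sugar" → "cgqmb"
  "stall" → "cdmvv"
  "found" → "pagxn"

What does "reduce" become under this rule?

The shift depends on letter class: consonant v→f is +10, but vowel o→a is +12. Vowels shift forward by 12 and consonants shift forward by 10.
For reduce: r(cons)+10=b, e(vowel)+12=q, d(cons)+10=n, u(vowel)+12=g, c(cons)+10=m, e(vowel)+12=q.

bqngmq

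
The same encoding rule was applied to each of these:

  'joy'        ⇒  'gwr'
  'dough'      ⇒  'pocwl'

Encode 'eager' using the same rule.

The output letters match the input read backwards, each shifted +8: joy reversed is yoj. Two steps: reverse the string, then apply a Caesar shift of +8.
For eager: reverse → regae; then shift: r+8=z, e+8=m, g+8=o, a+8=i, e+8=m.

zmoim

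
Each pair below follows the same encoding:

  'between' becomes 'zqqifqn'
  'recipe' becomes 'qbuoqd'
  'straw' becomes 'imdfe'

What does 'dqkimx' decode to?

The output letters match the input read backwards, each shifted +12: between reversed is neewteb. Read the word backwards and shift each letter +12.
Undoing it on dqkimx: shift back: d−12=r, q−12=e, k−12=y, i−12=w, m−12=a, x−12=l → reywal; then reverse → lawyer.

lawyer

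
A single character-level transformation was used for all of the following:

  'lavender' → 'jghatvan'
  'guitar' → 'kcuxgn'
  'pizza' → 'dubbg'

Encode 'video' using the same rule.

l(11)→j(9) and a(0)→g(6) fit y≡5x+6 (mod 26); the inverse of 5 mod 26 is 21. Treating letters as 0–25, the rule is x ↦ 5x + 6 (mod 26).
On video: v(21)→5·21+6≡7=h; i(8)→5·8+6≡20=u; d(3)→5·3+6≡21=v; e(4)→5·4+6≡0=a; o(14)→5·14+6≡24=y (all mod 26).

huvay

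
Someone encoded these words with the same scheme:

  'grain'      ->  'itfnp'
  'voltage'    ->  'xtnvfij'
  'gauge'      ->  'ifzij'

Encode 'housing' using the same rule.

The shift depends on letter class: consonant g→i is +2, but vowel a→f is +5. The rule splits by letter class: vowels +5, consonants +2.
On housing: h(cons)+2=j, o(vowel)+5=t, u(vowel)+5=z, s(cons)+2=u, i(vowel)+5=n, n(cons)+2=p, g(cons)+2=i.

jtzunpi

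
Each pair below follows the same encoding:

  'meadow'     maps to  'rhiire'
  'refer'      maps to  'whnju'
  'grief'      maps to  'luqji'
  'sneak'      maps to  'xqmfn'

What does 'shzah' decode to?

Shifts by position in meadow: pos 0: m→r (+5), pos 1: e→h (+3), pos 2: a→i (+8), pos 3: d→i (+5), pos 4: o→r (+3), pos 5: w→e (+8) — repeating every 3. It's a Vigenère-style cipher with numeric key [5,3,8]: position i shifts by key[i mod 3].
Undoing it on shzah: s−5=n, h−3=e, z−8=r, a−5=v, h−3=e.

nerve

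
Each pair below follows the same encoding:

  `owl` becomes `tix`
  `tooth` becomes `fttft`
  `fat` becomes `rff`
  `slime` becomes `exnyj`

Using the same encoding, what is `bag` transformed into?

nfs

The shift depends on letter class: consonant w→i is +12, but vowel o→t is +5. The rule splits by letter class: vowels +5, consonants +12.
Applying it to bag: b(cons)+12=n, a(vowel)+5=f, g(cons)+12=s.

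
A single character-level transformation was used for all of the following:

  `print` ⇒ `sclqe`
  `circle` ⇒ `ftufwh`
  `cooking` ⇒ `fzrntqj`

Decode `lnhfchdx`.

icecream

A repeating key of period 3 is used — shifts +3, +11, +3 over and over.
Reversing it on lnhfchdx: l−3=i, n−11=c, h−3=e, f−3=c, c−11=r, h−3=e, d−3=a, x−11=m.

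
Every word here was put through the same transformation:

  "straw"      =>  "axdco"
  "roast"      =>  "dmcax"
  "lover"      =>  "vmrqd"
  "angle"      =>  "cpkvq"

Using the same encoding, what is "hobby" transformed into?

s(18)→a(0) and t(19)→x(23) fit y≡23x+2 (mod 26); the inverse of 23 mod 26 is 17. Each letter's alphabet position (a=0..z=25) is mapped through 23·x+2 mod 26 — an affine cipher.
Applying it to hobby: h(7)→23·7+2≡7=h; o(14)→23·14+2≡12=m; b(1)→23·1+2≡25=z; b(1)→23·1+2≡25=z; y(24)→23·24+2≡8=i (all mod 26).

hmzzi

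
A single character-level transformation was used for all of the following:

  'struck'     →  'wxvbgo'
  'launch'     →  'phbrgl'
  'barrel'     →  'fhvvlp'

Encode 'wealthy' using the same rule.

alhpxlc

The shift depends on letter class: consonant s→w is +4, but vowel u→b is +7. Vowels shift forward by 7 and consonants shift forward by 4.
On wealthy: w(cons)+4=a, e(vowel)+7=l, a(vowel)+7=h, l(cons)+4=p, t(cons)+4=x, h(cons)+4=l, y(cons)+4=c.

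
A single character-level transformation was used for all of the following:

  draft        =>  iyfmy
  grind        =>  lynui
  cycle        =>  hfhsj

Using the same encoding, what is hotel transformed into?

mvylq

A repeating key of period 2 is used — shifts +5, +7 over and over.
Applying it to hotel: h+5=m, o+7=v, t+5=y, e+7=l, l+5=q.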